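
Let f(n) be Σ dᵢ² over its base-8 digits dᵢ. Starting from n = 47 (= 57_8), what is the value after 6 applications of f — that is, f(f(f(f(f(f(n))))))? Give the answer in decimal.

4

47 = (5,7)_8 → 74
74 = (1,1,2)_8 → 6
6 = (6)_8 → 36
36 = (4,4)_8 → 32
32 = (4,0)_8 → 16
16 = (2,0)_8 → 4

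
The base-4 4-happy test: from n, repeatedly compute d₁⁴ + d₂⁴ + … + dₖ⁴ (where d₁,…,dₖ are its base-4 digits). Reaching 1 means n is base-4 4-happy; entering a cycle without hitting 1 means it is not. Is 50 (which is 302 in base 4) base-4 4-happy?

base-4 4-happy

50 = (3,0,2)_4 → 3⁴ + 0⁴ + 2⁴ = 81 + 0 + 16 = 97
97 = (1,2,0,1)_4 → 1⁴ + 2⁴ + 0⁴ + 1⁴ = 1 + 16 + 0 + 1 = 18
18 = (1,0,2)_4 → 1⁴ + 0⁴ + 2⁴ = 1 + 0 + 16 = 17
17 = (1,0,1)_4 → 1⁴ + 0⁴ + 1⁴ = 1 + 0 + 1 = 2
2 = (2)_4 → 2⁴ = 16
16 = (1,0,0)_4 → 1⁴ + 0⁴ + 0⁴ = 1 + 0 + 0 = 1  — reached 1.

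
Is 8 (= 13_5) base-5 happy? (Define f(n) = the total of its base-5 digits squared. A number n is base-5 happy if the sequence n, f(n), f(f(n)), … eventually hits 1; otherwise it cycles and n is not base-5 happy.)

8 = (1,3)_5 → 1² + 3² = 10
10 = (2,0)_5 → 2² + 0² = 4
4 = (4)_5 → 4² = 16
16 = (3,1)_5 → 3² + 1² = 10  — 10 already seen; the sequence cycles without reaching 1.

not base-5 happy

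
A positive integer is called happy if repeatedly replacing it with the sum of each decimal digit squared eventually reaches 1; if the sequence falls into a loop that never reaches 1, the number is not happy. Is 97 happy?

97 → 9² + 7² = 130
130 → 1² + 3² + 0² = 10
10 → 1² + 0² = 1  — reached 1.

happy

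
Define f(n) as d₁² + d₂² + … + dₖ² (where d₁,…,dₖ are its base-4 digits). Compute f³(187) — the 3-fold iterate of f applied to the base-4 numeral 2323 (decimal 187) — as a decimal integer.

187 = (2,3,2,3)_4 → 2² + 3² + 2² + 3² = 26
26 = (1,2,2)_4 → 1² + 2² + 2² = 9
9 = (2,1)_4 → 2² + 1² = 5

5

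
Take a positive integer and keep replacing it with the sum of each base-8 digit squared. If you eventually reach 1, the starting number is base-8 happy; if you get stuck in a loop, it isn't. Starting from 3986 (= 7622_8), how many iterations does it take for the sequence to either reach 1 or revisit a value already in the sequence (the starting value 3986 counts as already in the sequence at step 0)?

6

3986 = (7,6,2,2)_8 → 7² + 6² + 2² + 2² = 93
93 = (1,3,5)_8 → 1² + 3² + 5² = 35
35 = (4,3)_8 → 4² + 3² = 25
25 = (3,1)_8 → 3² + 1² = 10
10 = (1,2)_8 → 1² + 2² = 5
5 = (5)_8 → 5² = 25  — 25 repeats.
That took 6 steps.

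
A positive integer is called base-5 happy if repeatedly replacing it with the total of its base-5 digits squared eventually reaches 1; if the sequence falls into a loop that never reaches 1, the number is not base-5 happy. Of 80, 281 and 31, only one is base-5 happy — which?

281

80: 80 → 10 → 4 → 16 → 10  — repeats 10 (not base-5 happy)
281: 281 → 7 → 5 → 1  — reaches 1 (base-5 happy)
31: 31 → 3 → 9 → 17 → 13 → 13  — repeats 13 (not base-5 happy)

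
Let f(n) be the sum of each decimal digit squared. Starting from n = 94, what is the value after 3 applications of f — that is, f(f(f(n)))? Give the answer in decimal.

94 → 9² + 4² = 81 + 16 = 97
97 → 9² + 7² = 81 + 49 = 130
130 → 1² + 3² + 0² = 1 + 9 + 0 = 10

10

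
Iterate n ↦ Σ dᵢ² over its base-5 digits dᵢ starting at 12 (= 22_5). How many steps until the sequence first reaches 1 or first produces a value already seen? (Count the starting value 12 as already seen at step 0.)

12 = (2,2)_5 → 2² + 2² = 8
8 = (1,3)_5 → 1² + 3² = 10
10 = (2,0)_5 → 2² + 0² = 4
4 = (4)_5 → 4² = 16
16 = (3,1)_5 → 3² + 1² = 10  — 10 repeats.
That took 5 steps.

5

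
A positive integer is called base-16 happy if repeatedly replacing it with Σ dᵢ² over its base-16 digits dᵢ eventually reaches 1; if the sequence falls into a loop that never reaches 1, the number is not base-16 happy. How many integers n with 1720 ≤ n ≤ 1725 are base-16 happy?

4

1720: 1720 → 221 → 338 → 30 → 197 → 169 → 181 → 146 → 85 → 50 → 13 → 169  — not base-16 happy
1721: 1721 → 238 → 392 → 129 → 65 → 17 → 2 → 4 → 16 → 1  — base-16 happy
1722: 1722 → 257 → 2 → 4 → 16 → 1  — base-16 happy
1723: 1723 → 278 → 38 → 40 → 68 → 32 → 4 → 16 → 1  — base-16 happy
1724: 1724 → 301 → 174 → 296 → 69 → 41 → 85 → 50 → 13 → 169 → 181 → 146 → 85  — not base-16 happy
1725: 1725 → 326 → 53 → 34 → 8 → 64 → 16 → 1  — base-16 happy
base-16 happy: 1721, 1722, 1723, 1725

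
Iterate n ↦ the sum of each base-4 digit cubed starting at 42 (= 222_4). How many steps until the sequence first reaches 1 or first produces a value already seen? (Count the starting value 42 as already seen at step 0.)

3

42 = (2,2,2)_4 → 2³ + 2³ + 2³ = 8 + 8 + 8 = 24
24 = (1,2,0)_4 → 1³ + 2³ + 0³ = 1 + 8 + 0 = 9
9 = (2,1)_4 → 2³ + 1³ = 8 + 1 = 9  — 9 repeats.
That took 3 steps.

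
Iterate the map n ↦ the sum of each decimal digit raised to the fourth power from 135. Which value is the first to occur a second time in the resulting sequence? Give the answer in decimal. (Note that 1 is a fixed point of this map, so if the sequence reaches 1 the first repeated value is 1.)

13139

135 → 1⁴ + 3⁴ + 5⁴ = 707
707 → 7⁴ + 0⁴ + 7⁴ = 4802
4802 → 4⁴ + 8⁴ + 0⁴ + 2⁴ = 4368
4368 → 4⁴ + 3⁴ + 6⁴ + 8⁴ = 5729
5729 → 5⁴ + 7⁴ + 2⁴ + 9⁴ = 9603
9603 → 9⁴ + 6⁴ + 0⁴ + 3⁴ = 7938
7938 → 7⁴ + 9⁴ + 3⁴ + 8⁴ = 13139
13139 → 1⁴ + 3⁴ + 1⁴ + 3⁴ + 9⁴ = 6725
6725 → 6⁴ + 7⁴ + 2⁴ + 5⁴ = 4338
4338 → 4⁴ + 3⁴ + 3⁴ + 8⁴ = 4514
4514 → 4⁴ + 5⁴ + 1⁴ + 4⁴ = 1138
1138 → 1⁴ + 1⁴ + 3⁴ + 8⁴ = 4179
4179 → 4⁴ + 1⁴ + 7⁴ + 9⁴ = 9219
9219 → 9⁴ + 2⁴ + 1⁴ + 9⁴ = 13139  — 13139 already appeared earlier.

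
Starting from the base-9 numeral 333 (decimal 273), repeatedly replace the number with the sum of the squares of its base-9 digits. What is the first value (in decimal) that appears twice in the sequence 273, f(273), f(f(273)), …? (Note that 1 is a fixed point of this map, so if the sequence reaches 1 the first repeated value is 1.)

1

273 = (3,3,3)_9 → 3² + 3² + 3² = 27
27 = (3,0)_9 → 3² + 0² = 9
9 = (1,0)_9 → 1² + 0² = 1  — reached the fixed point 1.
1 → 1, so 1 is the first repeated value.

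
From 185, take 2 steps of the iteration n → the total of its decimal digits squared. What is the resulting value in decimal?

185 → 90
90 → 81

81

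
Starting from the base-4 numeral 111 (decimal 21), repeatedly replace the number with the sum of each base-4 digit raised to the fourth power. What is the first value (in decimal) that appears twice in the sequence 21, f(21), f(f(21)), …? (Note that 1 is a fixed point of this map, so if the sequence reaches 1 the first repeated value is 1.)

21 = (1,1,1)_4 → 3
3 = (3)_4 → 81
81 = (1,1,0,1)_4 → 3  — 3 already appeared earlier.

3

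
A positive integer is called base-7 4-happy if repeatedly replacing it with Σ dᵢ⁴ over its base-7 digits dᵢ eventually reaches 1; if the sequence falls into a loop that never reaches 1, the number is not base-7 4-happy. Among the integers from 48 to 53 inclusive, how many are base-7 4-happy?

48: 48 → 2592 → 1394 → 338 → 2608 → 514 → 244 → 2848 → 1314 → 1956 → 2258 → 1808 → 1938 → 2258  — not base-7 4-happy
49: 49 → 1  — base-7 4-happy
50: 50 → 2 → 16 → 32 → 512 → 164 → 178 → 418 → 708 → 98 → 16  — not base-7 4-happy
51: 51 → 17 → 97 → 2593 → 1459 → 963 → 1153 → 803 → 673 → 1923 → 1507 → 913 → 609 → 707 → 97  — not base-7 4-happy
52: 52 → 82 → 882 → 272 → 2002 → 2546 → 1938 → 2258 → 1808 → 1938  — not base-7 4-happy
53: 53 → 257 → 1251 → 1043 → 97 → 2593 → 1459 → 963 → 1153 → 803 → 673 → 1923 → 1507 → 913 → 609 → 707 → 97  — not base-7 4-happy
base-7 4-happy: 49

1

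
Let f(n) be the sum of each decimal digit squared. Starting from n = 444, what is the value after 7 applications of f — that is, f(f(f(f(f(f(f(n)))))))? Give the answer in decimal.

89

444 → 48
48 → 80
80 → 64
64 → 52
52 → 29
29 → 85
85 → 89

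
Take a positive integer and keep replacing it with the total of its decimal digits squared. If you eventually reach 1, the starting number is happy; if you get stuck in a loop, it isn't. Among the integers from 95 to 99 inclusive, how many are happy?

1

95: 95 → 106 → 37 → 58 → 89 → 145 → 42 → 20 → 4 → 16 → 37  (repeats 37)
96: 96 → 117 → 51 → 26 → 40 → 16 → 37 → 58 → 89 → 145 → 42 → 20 → 4 → 16  (repeats 16)
97: 97 → 130 → 10 → 1  (reaches 1)
98: 98 → 145 → 42 → 20 → 4 → 16 → 37 → 58 → 89 → 145  (repeats 145)
99: 99 → 162 → 41 → 17 → 50 → 25 → 29 → 85 → 89 → 145 → 42 → 20 → 4 → 16 → 37 → 58 → 89  (repeats 89)
happy: 97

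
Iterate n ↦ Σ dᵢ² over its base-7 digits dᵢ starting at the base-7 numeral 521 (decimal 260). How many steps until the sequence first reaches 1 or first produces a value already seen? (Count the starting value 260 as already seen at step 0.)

260 = (5,2,1)_7 → 5² + 2² + 1² = 30
30 = (4,2)_7 → 4² + 2² = 20
20 = (2,6)_7 → 2² + 6² = 40
40 = (5,5)_7 → 5² + 5² = 50
50 = (1,0,1)_7 → 1² + 0² + 1² = 2
2 = (2)_7 → 2² = 4
4 = (4)_7 → 4² = 16
16 = (2,2)_7 → 2² + 2² = 8
8 = (1,1)_7 → 1² + 1² = 2  — 2 repeats.
That took 9 steps.

9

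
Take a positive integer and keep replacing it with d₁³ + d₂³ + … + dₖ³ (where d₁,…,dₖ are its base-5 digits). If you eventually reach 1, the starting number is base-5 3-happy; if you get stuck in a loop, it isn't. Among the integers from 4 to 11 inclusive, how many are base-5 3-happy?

4: 4 → 64 → 80 → 28 → 28  (repeats 28)
5: 5 → 1  (reaches 1)
6: 6 → 2 → 8 → 28 → 28  (repeats 28)
7: 7 → 9 → 65 → 35 → 9  (repeats 9)
8: 8 → 28 → 28  (repeats 28)
9: 9 → 65 → 35 → 9  (repeats 9)
10: 10 → 8 → 28 → 28  (repeats 28)
11: 11 → 9 → 65 → 35 → 9  (repeats 9)
base-5 3-happy: 5

1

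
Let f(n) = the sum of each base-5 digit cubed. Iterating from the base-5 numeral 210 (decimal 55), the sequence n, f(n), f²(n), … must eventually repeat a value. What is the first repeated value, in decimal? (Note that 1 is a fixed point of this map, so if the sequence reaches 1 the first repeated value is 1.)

9

55 = (2,1,0)_5 → 2³ + 1³ + 0³ = 8 + 1 + 0 = 9
9 = (1,4)_5 → 1³ + 4³ = 1 + 64 = 65
65 = (2,3,0)_5 → 2³ + 3³ + 0³ = 8 + 27 + 0 = 35
35 = (1,2,0)_5 → 1³ + 2³ + 0³ = 1 + 8 + 0 = 9  — 9 already appeared earlier.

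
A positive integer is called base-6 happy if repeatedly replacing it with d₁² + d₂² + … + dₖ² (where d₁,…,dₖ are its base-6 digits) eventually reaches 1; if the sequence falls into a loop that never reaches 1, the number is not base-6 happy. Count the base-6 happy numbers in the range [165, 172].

1

165: 165 → 34 → 41 → 26 → 20 → 13 → 5 → 25 → 17 → 29 → 41  (repeats 41)
166: 166 → 41 → 26 → 20 → 13 → 5 → 25 → 17 → 29 → 41  (repeats 41)
167: 167 → 50 → 9 → 10 → 17 → 29 → 41 → 26 → 20 → 13 → 5 → 25 → 17  (repeats 17)
168: 168 → 32 → 29 → 41 → 26 → 20 → 13 → 5 → 25 → 17 → 29  (repeats 29)
169: 169 → 33 → 34 → 41 → 26 → 20 → 13 → 5 → 25 → 17 → 29 → 41  (repeats 41)
170: 170 → 36 → 1  (reaches 1)
171: 171 → 41 → 26 → 20 → 13 → 5 → 25 → 17 → 29 → 41  (repeats 41)
172: 172 → 48 → 5 → 25 → 17 → 29 → 41 → 26 → 20 → 13 → 5  (repeats 5)
base-6 happy: 170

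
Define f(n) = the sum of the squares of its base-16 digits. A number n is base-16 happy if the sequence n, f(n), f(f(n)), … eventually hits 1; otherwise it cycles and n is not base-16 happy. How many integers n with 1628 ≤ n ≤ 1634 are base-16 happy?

1628: 1628 → 205 → 313 → 91 → 146 → 85 → 50 → 13 → 169 → 181 → 146  — not base-16 happy
1629: 1629 → 230 → 232 → 260 → 17 → 2 → 4 → 16 → 1  — base-16 happy
1630: 1630 → 257 → 2 → 4 → 16 → 1  — base-16 happy
1631: 1631 → 286 → 198 → 180 → 137 → 145 → 82 → 29 → 170 → 200 → 208 → 169 → 181 → 146 → 85 → 50 → 13 → 169  — not base-16 happy
1632: 1632 → 72 → 80 → 25 → 82 → 29 → 170 → 200 → 208 → 169 → 181 → 146 → 85 → 50 → 13 → 169  — not base-16 happy
1633: 1633 → 73 → 97 → 37 → 29 → 170 → 200 → 208 → 169 → 181 → 146 → 85 → 50 → 13 → 169  — not base-16 happy
1634: 1634 → 76 → 160 → 100 → 52 → 25 → 82 → 29 → 170 → 200 → 208 → 169 → 181 → 146 → 85 → 50 → 13 → 169  — not base-16 happy
base-16 happy: 1629, 1630

2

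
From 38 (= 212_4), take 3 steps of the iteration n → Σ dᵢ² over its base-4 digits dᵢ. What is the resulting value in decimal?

2

38 = (2,1,2)_4 → 2² + 1² + 2² = 4 + 1 + 4 = 9
9 = (2,1)_4 → 2² + 1² = 4 + 1 = 5
5 = (1,1)_4 → 1² + 1² = 1 + 1 = 2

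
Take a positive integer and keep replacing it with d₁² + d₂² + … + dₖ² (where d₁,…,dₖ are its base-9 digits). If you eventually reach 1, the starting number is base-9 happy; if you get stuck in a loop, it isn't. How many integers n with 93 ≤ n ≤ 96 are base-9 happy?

93: 93 → 11 → 5 → 25 → 53 → 89 → 65 → 53  (repeats 53)
94: 94 → 18 → 4 → 16 → 50 → 50  (repeats 50)
95: 95 → 27 → 9 → 1  (reaches 1)
96: 96 → 38 → 20 → 8 → 64 → 50 → 50  (repeats 50)
base-9 happy: 95

1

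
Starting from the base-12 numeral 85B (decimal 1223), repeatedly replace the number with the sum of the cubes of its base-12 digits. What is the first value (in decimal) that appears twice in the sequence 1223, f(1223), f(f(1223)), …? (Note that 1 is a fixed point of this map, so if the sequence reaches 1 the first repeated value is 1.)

1539

1223 = (8,5,11)_12 → 1968
1968 = (1,1,8,0)_12 → 514
514 = (3,6,10)_12 → 1243
1243 = (8,7,7)_12 → 1198
1198 = (8,3,10)_12 → 1539
1539 = (10,8,3)_12 → 1539  — 1539 already appeared earlier.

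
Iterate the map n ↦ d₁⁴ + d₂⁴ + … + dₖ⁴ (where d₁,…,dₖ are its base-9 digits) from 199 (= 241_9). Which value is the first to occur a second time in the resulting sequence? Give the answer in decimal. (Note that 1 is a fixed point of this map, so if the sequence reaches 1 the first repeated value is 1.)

199 = (2,4,1)_9 → 273
273 = (3,3,3)_9 → 243
243 = (3,0,0)_9 → 81
81 = (1,0,0)_9 → 1  — reached the fixed point 1.
1 → 1, so 1 is the first repeated value.

1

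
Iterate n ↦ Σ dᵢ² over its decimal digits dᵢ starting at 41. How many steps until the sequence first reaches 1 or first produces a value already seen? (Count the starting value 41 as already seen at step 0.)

14

41 → 4² + 1² = 16 + 1 = 17
17 → 1² + 7² = 1 + 49 = 50
50 → 5² + 0² = 25 + 0 = 25
25 → 2² + 5² = 4 + 25 = 29
29 → 2² + 9² = 4 + 81 = 85
85 → 8² + 5² = 64 + 25 = 89
89 → 8² + 9² = 64 + 81 = 145
145 → 1² + 4² + 5² = 1 + 16 + 25 = 42
42 → 4² + 2² = 16 + 4 = 20
20 → 2² + 0² = 4 + 0 = 4
4 → 4² = 16
16 → 1² + 6² = 1 + 36 = 37
37 → 3² + 7² = 9 + 49 = 58
58 → 5² + 8² = 25 + 64 = 89  — 89 repeats.
That took 14 steps.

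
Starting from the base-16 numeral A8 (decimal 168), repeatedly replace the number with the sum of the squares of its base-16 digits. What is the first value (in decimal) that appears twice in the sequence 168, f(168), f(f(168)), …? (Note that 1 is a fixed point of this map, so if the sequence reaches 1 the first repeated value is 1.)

1

168 = (10,8)_16 → 10² + 8² = 164
164 = (10,4)_16 → 10² + 4² = 116
116 = (7,4)_16 → 7² + 4² = 65
65 = (4,1)_16 → 4² + 1² = 17
17 = (1,1)_16 → 1² + 1² = 2
2 = (2)_16 → 2² = 4
4 = (4)_16 → 4² = 16
16 = (1,0)_16 → 1² + 0² = 1  — reached the fixed point 1.
1 → 1, so 1 is the first repeated value.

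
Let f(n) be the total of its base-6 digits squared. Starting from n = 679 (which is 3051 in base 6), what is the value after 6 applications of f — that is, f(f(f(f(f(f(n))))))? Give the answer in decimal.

29

679 = (3,0,5,1)_6 → 3² + 0² + 5² + 1² = 9 + 0 + 25 + 1 = 35
35 = (5,5)_6 → 5² + 5² = 25 + 25 = 50
50 = (1,2,2)_6 → 1² + 2² + 2² = 1 + 4 + 4 = 9
9 = (1,3)_6 → 1² + 3² = 1 + 9 = 10
10 = (1,4)_6 → 1² + 4² = 1 + 16 = 17
17 = (2,5)_6 → 2² + 5² = 4 + 25 = 29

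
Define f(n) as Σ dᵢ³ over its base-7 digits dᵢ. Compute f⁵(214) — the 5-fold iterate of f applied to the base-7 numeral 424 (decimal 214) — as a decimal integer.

244

214 = (4,2,4)_7 → 4³ + 2³ + 4³ = 64 + 8 + 64 = 136
136 = (2,5,3)_7 → 2³ + 5³ + 3³ = 8 + 125 + 27 = 160
160 = (3,1,6)_7 → 3³ + 1³ + 6³ = 27 + 1 + 216 = 244
244 = (4,6,6)_7 → 4³ + 6³ + 6³ = 64 + 216 + 216 = 496
496 = (1,3,0,6)_7 → 1³ + 3³ + 0³ + 6³ = 1 + 27 + 0 + 216 = 244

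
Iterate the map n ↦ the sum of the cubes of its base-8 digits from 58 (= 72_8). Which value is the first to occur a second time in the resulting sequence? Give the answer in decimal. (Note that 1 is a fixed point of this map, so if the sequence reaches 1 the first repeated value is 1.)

559

58 = (7,2)_8 → 7³ + 2³ = 343 + 8 = 351
351 = (5,3,7)_8 → 5³ + 3³ + 7³ = 125 + 27 + 343 = 495
495 = (7,5,7)_8 → 7³ + 5³ + 7³ = 343 + 125 + 343 = 811
811 = (1,4,5,3)_8 → 1³ + 4³ + 5³ + 3³ = 1 + 64 + 125 + 27 = 217
217 = (3,3,1)_8 → 3³ + 3³ + 1³ = 27 + 27 + 1 = 55
55 = (6,7)_8 → 6³ + 7³ = 216 + 343 = 559
559 = (1,0,5,7)_8 → 1³ + 0³ + 5³ + 7³ = 1 + 0 + 125 + 343 = 469
469 = (7,2,5)_8 → 7³ + 2³ + 5³ = 343 + 8 + 125 = 476
476 = (7,3,4)_8 → 7³ + 3³ + 4³ = 343 + 27 + 64 = 434
434 = (6,6,2)_8 → 6³ + 6³ + 2³ = 216 + 216 + 8 = 440
440 = (6,7,0)_8 → 6³ + 7³ + 0³ = 216 + 343 + 0 = 559  — 559 already appeared earlier.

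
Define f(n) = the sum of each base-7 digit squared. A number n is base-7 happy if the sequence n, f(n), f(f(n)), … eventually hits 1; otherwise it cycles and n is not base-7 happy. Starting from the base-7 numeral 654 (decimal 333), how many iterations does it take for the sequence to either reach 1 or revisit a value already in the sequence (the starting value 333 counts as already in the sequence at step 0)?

333 = (6,5,4)_7 → 6² + 5² + 4² = 77
77 = (1,4,0)_7 → 1² + 4² + 0² = 17
17 = (2,3)_7 → 2² + 3² = 13
13 = (1,6)_7 → 1² + 6² = 37
37 = (5,2)_7 → 5² + 2² = 29
29 = (4,1)_7 → 4² + 1² = 17  — 17 repeats.
That took 6 steps.

6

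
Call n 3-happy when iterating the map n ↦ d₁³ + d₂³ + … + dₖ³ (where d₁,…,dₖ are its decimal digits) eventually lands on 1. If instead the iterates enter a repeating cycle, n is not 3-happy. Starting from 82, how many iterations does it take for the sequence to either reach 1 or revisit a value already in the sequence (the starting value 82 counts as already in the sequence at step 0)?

5

82 → 8³ + 2³ = 512 + 8 = 520
520 → 5³ + 2³ + 0³ = 125 + 8 + 0 = 133
133 → 1³ + 3³ + 3³ = 1 + 27 + 27 = 55
55 → 5³ + 5³ = 125 + 125 = 250
250 → 2³ + 5³ + 0³ = 8 + 125 + 0 = 133  — 133 repeats.
That took 5 steps.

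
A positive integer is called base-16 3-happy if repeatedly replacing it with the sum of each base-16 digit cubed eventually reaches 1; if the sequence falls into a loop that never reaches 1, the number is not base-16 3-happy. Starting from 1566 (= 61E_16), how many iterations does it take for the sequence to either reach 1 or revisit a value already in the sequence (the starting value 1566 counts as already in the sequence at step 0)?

1566 = (6,1,14)_16 → 2961
2961 = (11,9,1)_16 → 2061
2061 = (8,0,13)_16 → 2709
2709 = (10,9,5)_16 → 1854
1854 = (7,3,14)_16 → 3114
3114 = (12,2,10)_16 → 2736
2736 = (10,11,0)_16 → 2331
2331 = (9,1,11)_16 → 2061  — 2061 repeats.
That took 8 steps.

8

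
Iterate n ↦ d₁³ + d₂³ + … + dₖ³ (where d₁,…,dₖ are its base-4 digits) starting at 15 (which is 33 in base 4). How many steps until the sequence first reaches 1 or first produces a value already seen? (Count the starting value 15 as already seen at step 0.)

4

15 = (3,3)_4 → 3³ + 3³ = 27 + 27 = 54
54 = (3,1,2)_4 → 3³ + 1³ + 2³ = 27 + 1 + 8 = 36
36 = (2,1,0)_4 → 2³ + 1³ + 0³ = 8 + 1 + 0 = 9
9 = (2,1)_4 → 2³ + 1³ = 8 + 1 = 9  — 9 repeats.
That took 4 steps.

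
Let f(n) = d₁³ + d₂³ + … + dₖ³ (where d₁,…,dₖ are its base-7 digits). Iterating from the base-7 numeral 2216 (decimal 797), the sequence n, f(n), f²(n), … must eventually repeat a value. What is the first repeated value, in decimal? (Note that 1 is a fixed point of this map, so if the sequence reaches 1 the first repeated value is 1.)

197

797 = (2,2,1,6)_7 → 2³ + 2³ + 1³ + 6³ = 8 + 8 + 1 + 216 = 233
233 = (4,5,2)_7 → 4³ + 5³ + 2³ = 64 + 125 + 8 = 197
197 = (4,0,1)_7 → 4³ + 0³ + 1³ = 64 + 0 + 1 = 65
65 = (1,2,2)_7 → 1³ + 2³ + 2³ = 1 + 8 + 8 = 17
17 = (2,3)_7 → 2³ + 3³ = 8 + 27 = 35
35 = (5,0)_7 → 5³ + 0³ = 125 + 0 = 125
125 = (2,3,6)_7 → 2³ + 3³ + 6³ = 8 + 27 + 216 = 251
251 = (5,0,6)_7 → 5³ + 0³ + 6³ = 125 + 0 + 216 = 341
341 = (6,6,5)_7 → 6³ + 6³ + 5³ = 216 + 216 + 125 = 557
557 = (1,4,2,4)_7 → 1³ + 4³ + 2³ + 4³ = 1 + 64 + 8 + 64 = 137
137 = (2,5,4)_7 → 2³ + 5³ + 4³ = 8 + 125 + 64 = 197  — 197 already appeared earlier.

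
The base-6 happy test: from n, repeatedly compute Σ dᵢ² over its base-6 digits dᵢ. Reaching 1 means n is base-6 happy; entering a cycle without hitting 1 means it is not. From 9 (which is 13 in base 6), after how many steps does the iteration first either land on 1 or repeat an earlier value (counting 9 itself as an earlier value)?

9 = (1,3)_6 → 1² + 3² = 10
10 = (1,4)_6 → 1² + 4² = 17
17 = (2,5)_6 → 2² + 5² = 29
29 = (4,5)_6 → 4² + 5² = 41
41 = (1,0,5)_6 → 1² + 0² + 5² = 26
26 = (4,2)_6 → 4² + 2² = 20
20 = (3,2)_6 → 3² + 2² = 13
13 = (2,1)_6 → 2² + 1² = 5
5 = (5)_6 → 5² = 25
25 = (4,1)_6 → 4² + 1² = 17  — 17 repeats.
That took 10 steps.

10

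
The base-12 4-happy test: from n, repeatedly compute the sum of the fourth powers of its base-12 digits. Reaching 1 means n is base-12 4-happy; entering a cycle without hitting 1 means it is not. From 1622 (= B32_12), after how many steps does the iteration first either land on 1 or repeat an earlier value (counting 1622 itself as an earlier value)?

12

1622 = (11,3,2)_12 → 11⁴ + 3⁴ + 2⁴ = 14641 + 81 + 16 = 14738
14738 = (8,6,4,2)_12 → 8⁴ + 6⁴ + 4⁴ + 2⁴ = 4096 + 1296 + 256 + 16 = 5664
5664 = (3,3,4,0)_12 → 3⁴ + 3⁴ + 4⁴ + 0⁴ = 81 + 81 + 256 + 0 = 418
418 = (2,10,10)_12 → 2⁴ + 10⁴ + 10⁴ = 16 + 10000 + 10000 = 20016
20016 = (11,7,0,0)_12 → 11⁴ + 7⁴ + 0⁴ + 0⁴ = 14641 + 2401 + 0 + 0 = 17042
17042 = (9,10,4,2)_12 → 9⁴ + 10⁴ + 4⁴ + 2⁴ = 6561 + 10000 + 256 + 16 = 16833
16833 = (9,8,10,9)_12 → 9⁴ + 8⁴ + 10⁴ + 9⁴ = 6561 + 4096 + 10000 + 6561 = 27218
27218 = (1,3,9,0,2)_12 → 1⁴ + 3⁴ + 9⁴ + 0⁴ + 2⁴ = 1 + 81 + 6561 + 0 + 16 = 6659
6659 = (3,10,2,11)_12 → 3⁴ + 10⁴ + 2⁴ + 11⁴ = 81 + 10000 + 16 + 14641 = 24738
24738 = (1,2,3,9,6)_12 → 1⁴ + 2⁴ + 3⁴ + 9⁴ + 6⁴ = 1 + 16 + 81 + 6561 + 1296 = 7955
7955 = (4,7,2,11)_12 → 4⁴ + 7⁴ + 2⁴ + 11⁴ = 256 + 2401 + 16 + 14641 = 17314
17314 = (10,0,2,10)_12 → 10⁴ + 0⁴ + 2⁴ + 10⁴ = 10000 + 0 + 16 + 10000 = 20016  — 20016 repeats.
That took 12 steps.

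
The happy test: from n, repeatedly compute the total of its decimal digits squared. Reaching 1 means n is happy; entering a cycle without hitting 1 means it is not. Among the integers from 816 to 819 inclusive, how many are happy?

816: 816 → 101 → 2 → 4 → 16 → 37 → 58 → 89 → 145 → 42 → 20 → 4  — not happy
817: 817 → 114 → 18 → 65 → 61 → 37 → 58 → 89 → 145 → 42 → 20 → 4 → 16 → 37  — not happy
818: 818 → 129 → 86 → 100 → 1  — happy
819: 819 → 146 → 53 → 34 → 25 → 29 → 85 → 89 → 145 → 42 → 20 → 4 → 16 → 37 → 58 → 89  — not happy
happy: 818

1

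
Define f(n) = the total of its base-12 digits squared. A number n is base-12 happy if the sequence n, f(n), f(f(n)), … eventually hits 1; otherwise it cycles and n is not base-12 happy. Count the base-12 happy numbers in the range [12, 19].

1

12: 12 → 1  (reaches 1)
13: 13 → 2 → 4 → 16 → 17 → 26 → 8 → 64 → 41 → 34 → 104 → 128 → 164 → 66 → 61 → 26  (repeats 26)
14: 14 → 5 → 25 → 5  (repeats 5)
15: 15 → 10 → 100 → 80 → 100  (repeats 100)
16: 16 → 17 → 26 → 8 → 64 → 41 → 34 → 104 → 128 → 164 → 66 → 61 → 26  (repeats 26)
17: 17 → 26 → 8 → 64 → 41 → 34 → 104 → 128 → 164 → 66 → 61 → 26  (repeats 26)
18: 18 → 37 → 10 → 100 → 80 → 100  (repeats 100)
19: 19 → 50 → 20 → 65 → 50  (repeats 50)
base-12 happy: 12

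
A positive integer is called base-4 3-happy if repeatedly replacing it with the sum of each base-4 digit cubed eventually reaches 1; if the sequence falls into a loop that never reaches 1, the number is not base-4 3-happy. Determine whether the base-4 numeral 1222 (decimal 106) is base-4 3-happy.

106 = (1,2,2,2)_4 → 25
25 = (1,2,1)_4 → 10
10 = (2,2)_4 → 16
16 = (1,0,0)_4 → 1  — reached 1.

base-4 3-happy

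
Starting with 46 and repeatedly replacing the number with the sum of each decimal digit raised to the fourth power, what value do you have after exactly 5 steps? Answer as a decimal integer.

46 → 4⁴ + 6⁴ = 1552
1552 → 1⁴ + 5⁴ + 5⁴ + 2⁴ = 1267
1267 → 1⁴ + 2⁴ + 6⁴ + 7⁴ = 3714
3714 → 3⁴ + 7⁴ + 1⁴ + 4⁴ = 2739
2739 → 2⁴ + 7⁴ + 3⁴ + 9⁴ = 9059

9059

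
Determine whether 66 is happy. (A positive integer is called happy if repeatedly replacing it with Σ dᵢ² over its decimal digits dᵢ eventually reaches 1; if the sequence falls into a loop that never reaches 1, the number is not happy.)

66 → 6² + 6² = 72
72 → 7² + 2² = 53
53 → 5² + 3² = 34
34 → 3² + 4² = 25
25 → 2² + 5² = 29
29 → 2² + 9² = 85
85 → 8² + 5² = 89
89 → 8² + 9² = 145
145 → 1² + 4² + 5² = 42
42 → 4² + 2² = 20
20 → 2² + 0² = 4
4 → 4² = 16
16 → 1² + 6² = 37
37 → 3² + 7² = 58
58 → 5² + 8² = 89  — 89 already seen; the sequence cycles without reaching 1.

not happy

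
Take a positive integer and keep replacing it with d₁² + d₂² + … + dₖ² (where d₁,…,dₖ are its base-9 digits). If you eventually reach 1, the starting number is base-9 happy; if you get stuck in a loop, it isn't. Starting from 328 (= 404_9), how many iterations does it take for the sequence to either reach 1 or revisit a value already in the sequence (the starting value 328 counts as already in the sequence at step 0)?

7

328 = (4,0,4)_9 → 4² + 0² + 4² = 32
32 = (3,5)_9 → 3² + 5² = 34
34 = (3,7)_9 → 3² + 7² = 58
58 = (6,4)_9 → 6² + 4² = 52
52 = (5,7)_9 → 5² + 7² = 74
74 = (8,2)_9 → 8² + 2² = 68
68 = (7,5)_9 → 7² + 5² = 74  — 74 repeats.
That took 7 steps.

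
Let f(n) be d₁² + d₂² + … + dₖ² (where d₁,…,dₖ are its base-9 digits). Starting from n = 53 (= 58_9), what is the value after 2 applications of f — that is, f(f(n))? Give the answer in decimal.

53 = (5,8)_9 → 5² + 8² = 25 + 64 = 89
89 = (1,0,8)_9 → 1² + 0² + 8² = 1 + 0 + 64 = 65

65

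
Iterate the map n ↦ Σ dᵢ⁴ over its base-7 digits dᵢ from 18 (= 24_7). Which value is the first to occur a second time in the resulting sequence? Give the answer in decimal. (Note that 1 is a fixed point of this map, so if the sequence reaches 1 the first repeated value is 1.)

18 = (2,4)_7 → 2⁴ + 4⁴ = 272
272 = (5,3,6)_7 → 5⁴ + 3⁴ + 6⁴ = 2002
2002 = (5,5,6,0)_7 → 5⁴ + 5⁴ + 6⁴ + 0⁴ = 2546
2546 = (1,0,2,6,5)_7 → 1⁴ + 0⁴ + 2⁴ + 6⁴ + 5⁴ = 1938
1938 = (5,4,3,6)_7 → 5⁴ + 4⁴ + 3⁴ + 6⁴ = 2258
2258 = (6,4,0,4)_7 → 6⁴ + 4⁴ + 0⁴ + 4⁴ = 1808
1808 = (5,1,6,2)_7 → 5⁴ + 1⁴ + 6⁴ + 2⁴ = 1938  — 1938 already appeared earlier.

1938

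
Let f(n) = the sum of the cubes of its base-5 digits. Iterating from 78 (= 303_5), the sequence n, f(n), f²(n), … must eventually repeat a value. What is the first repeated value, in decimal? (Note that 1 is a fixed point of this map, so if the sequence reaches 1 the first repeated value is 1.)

78 = (3,0,3)_5 → 3³ + 0³ + 3³ = 54
54 = (2,0,4)_5 → 2³ + 0³ + 4³ = 72
72 = (2,4,2)_5 → 2³ + 4³ + 2³ = 80
80 = (3,1,0)_5 → 3³ + 1³ + 0³ = 28
28 = (1,0,3)_5 → 1³ + 0³ + 3³ = 28  — 28 already appeared earlier.

28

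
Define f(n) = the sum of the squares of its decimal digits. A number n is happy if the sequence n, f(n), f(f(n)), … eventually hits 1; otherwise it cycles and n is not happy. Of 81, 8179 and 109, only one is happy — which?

109

81: 81 → 65 → 61 → 37 → 58 → 89 → 145 → 42 → 20 → 4 → 16 → 37  — repeats 37 (not happy)
8179: 8179 → 195 → 107 → 50 → 25 → 29 → 85 → 89 → 145 → 42 → 20 → 4 → 16 → 37 → 58 → 89  — repeats 89 (not happy)
109: 109 → 82 → 68 → 100 → 1  — reaches 1 (happy)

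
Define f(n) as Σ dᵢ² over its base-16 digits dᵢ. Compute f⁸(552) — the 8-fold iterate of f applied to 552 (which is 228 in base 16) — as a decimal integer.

552 = (2,2,8)_16 → 72
72 = (4,8)_16 → 80
80 = (5,0)_16 → 25
25 = (1,9)_16 → 82
82 = (5,2)_16 → 29
29 = (1,13)_16 → 170
170 = (10,10)_16 → 200
200 = (12,8)_16 → 208

208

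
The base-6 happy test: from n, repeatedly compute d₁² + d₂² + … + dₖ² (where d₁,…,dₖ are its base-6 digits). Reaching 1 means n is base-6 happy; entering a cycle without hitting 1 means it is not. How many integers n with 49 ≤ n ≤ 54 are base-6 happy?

49: 49 → 6 → 1  — base-6 happy
50: 50 → 9 → 10 → 17 → 29 → 41 → 26 → 20 → 13 → 5 → 25 → 17  — not base-6 happy
51: 51 → 14 → 8 → 5 → 25 → 17 → 29 → 41 → 26 → 20 → 13 → 5  — not base-6 happy
52: 52 → 21 → 18 → 9 → 10 → 17 → 29 → 41 → 26 → 20 → 13 → 5 → 25 → 17  — not base-6 happy
53: 53 → 30 → 25 → 17 → 29 → 41 → 26 → 20 → 13 → 5 → 25  — not base-6 happy
54: 54 → 10 → 17 → 29 → 41 → 26 → 20 → 13 → 5 → 25 → 17  — not base-6 happy
base-6 happy: 49

1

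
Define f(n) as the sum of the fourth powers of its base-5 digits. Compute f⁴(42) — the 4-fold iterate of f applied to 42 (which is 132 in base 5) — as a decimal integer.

594

42 = (1,3,2)_5 → 1⁴ + 3⁴ + 2⁴ = 1 + 81 + 16 = 98
98 = (3,4,3)_5 → 3⁴ + 4⁴ + 3⁴ = 81 + 256 + 81 = 418
418 = (3,1,3,3)_5 → 3⁴ + 1⁴ + 3⁴ + 3⁴ = 81 + 1 + 81 + 81 = 244
244 = (1,4,3,4)_5 → 1⁴ + 4⁴ + 3⁴ + 4⁴ = 1 + 256 + 81 + 256 = 594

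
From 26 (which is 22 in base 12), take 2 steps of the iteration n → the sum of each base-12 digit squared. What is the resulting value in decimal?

64

26 = (2,2)_12 → 2² + 2² = 8
8 = (8)_12 → 8² = 64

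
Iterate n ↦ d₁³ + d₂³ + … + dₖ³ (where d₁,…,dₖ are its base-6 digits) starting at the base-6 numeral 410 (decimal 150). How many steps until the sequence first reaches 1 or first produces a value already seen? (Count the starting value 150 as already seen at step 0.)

150 = (4,1,0)_6 → 65
65 = (1,4,5)_6 → 190
190 = (5,1,4)_6 → 190  — 190 repeats.
That took 3 steps.

3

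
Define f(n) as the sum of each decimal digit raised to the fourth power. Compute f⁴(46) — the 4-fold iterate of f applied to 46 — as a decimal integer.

46 → 4⁴ + 6⁴ = 1552
1552 → 1⁴ + 5⁴ + 5⁴ + 2⁴ = 1267
1267 → 1⁴ + 2⁴ + 6⁴ + 7⁴ = 3714
3714 → 3⁴ + 7⁴ + 1⁴ + 4⁴ = 2739

2739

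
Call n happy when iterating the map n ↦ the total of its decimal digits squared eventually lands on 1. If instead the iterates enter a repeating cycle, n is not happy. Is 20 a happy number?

20 → 4
4 → 16
16 → 37
37 → 58
58 → 89
89 → 145
145 → 42
42 → 20  — 20 already seen; the sequence cycles without reaching 1.

not happy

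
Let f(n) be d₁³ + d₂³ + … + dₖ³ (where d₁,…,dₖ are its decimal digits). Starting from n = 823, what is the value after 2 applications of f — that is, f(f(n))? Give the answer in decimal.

823 → 8³ + 2³ + 3³ = 512 + 8 + 27 = 547
547 → 5³ + 4³ + 7³ = 125 + 64 + 343 = 532

532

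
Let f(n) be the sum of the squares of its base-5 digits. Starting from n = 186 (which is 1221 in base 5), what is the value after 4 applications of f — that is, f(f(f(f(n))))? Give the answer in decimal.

10

186 = (1,2,2,1)_5 → 1² + 2² + 2² + 1² = 10
10 = (2,0)_5 → 2² + 0² = 4
4 = (4)_5 → 4² = 16
16 = (3,1)_5 → 3² + 1² = 10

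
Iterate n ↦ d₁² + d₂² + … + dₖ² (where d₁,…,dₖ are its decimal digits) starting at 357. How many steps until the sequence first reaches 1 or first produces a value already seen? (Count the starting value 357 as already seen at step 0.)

11

357 → 3² + 5² + 7² = 9 + 25 + 49 = 83
83 → 8² + 3² = 64 + 9 = 73
73 → 7² + 3² = 49 + 9 = 58
58 → 5² + 8² = 25 + 64 = 89
89 → 8² + 9² = 64 + 81 = 145
145 → 1² + 4² + 5² = 1 + 16 + 25 = 42
42 → 4² + 2² = 16 + 4 = 20
20 → 2² + 0² = 4 + 0 = 4
4 → 4² = 16
16 → 1² + 6² = 1 + 36 = 37
37 → 3² + 7² = 9 + 49 = 58  — 58 repeats.
That took 11 steps.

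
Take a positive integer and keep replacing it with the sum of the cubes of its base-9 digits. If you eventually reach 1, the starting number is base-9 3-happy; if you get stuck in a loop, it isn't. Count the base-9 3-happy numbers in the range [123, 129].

123: 123 → 281 → 99 → 9 → 1  (reaches 1)
124: 124 → 408 → 152 → 856 → 128 → 134 → 638 → 1198 → 470 → 476 → 980 → 540 → 432 → 152  (repeats 152)
125: 125 → 577 → 345 → 99 → 9 → 1  (reaches 1)
126: 126 → 126  (repeats 126)
127: 127 → 127  (repeats 127)
128: 128 → 134 → 638 → 1198 → 470 → 476 → 980 → 540 → 432 → 152 → 856 → 128  (repeats 128)
129: 129 → 153 → 513 → 243 → 27 → 27  (repeats 27)
base-9 3-happy: 123, 125

2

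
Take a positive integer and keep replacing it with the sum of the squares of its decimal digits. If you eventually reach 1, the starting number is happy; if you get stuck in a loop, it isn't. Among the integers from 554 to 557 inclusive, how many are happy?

554: 554 → 66 → 72 → 53 → 34 → 25 → 29 → 85 → 89 → 145 → 42 → 20 → 4 → 16 → 37 → 58 → 89  — not happy
555: 555 → 75 → 74 → 65 → 61 → 37 → 58 → 89 → 145 → 42 → 20 → 4 → 16 → 37  — not happy
556: 556 → 86 → 100 → 1  — happy
557: 557 → 99 → 162 → 41 → 17 → 50 → 25 → 29 → 85 → 89 → 145 → 42 → 20 → 4 → 16 → 37 → 58 → 89  — not happy
happy: 556

1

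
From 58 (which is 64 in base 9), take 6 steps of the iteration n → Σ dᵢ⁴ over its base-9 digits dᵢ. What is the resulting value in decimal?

1956

58 = (6,4)_9 → 6⁴ + 4⁴ = 1552
1552 = (2,1,1,4)_9 → 2⁴ + 1⁴ + 1⁴ + 4⁴ = 274
274 = (3,3,4)_9 → 3⁴ + 3⁴ + 4⁴ = 418
418 = (5,1,4)_9 → 5⁴ + 1⁴ + 4⁴ = 882
882 = (1,1,8,0)_9 → 1⁴ + 1⁴ + 8⁴ + 0⁴ = 4098
4098 = (5,5,5,3)_9 → 5⁴ + 5⁴ + 5⁴ + 3⁴ = 1956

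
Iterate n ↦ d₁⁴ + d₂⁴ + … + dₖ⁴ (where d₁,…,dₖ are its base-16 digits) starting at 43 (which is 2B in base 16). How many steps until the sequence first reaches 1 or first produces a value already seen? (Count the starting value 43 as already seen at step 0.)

11

43 = (2,11)_16 → 2⁴ + 11⁴ = 16 + 14641 = 14657
14657 = (3,9,4,1)_16 → 3⁴ + 9⁴ + 4⁴ + 1⁴ = 81 + 6561 + 256 + 1 = 6899
6899 = (1,10,15,3)_16 → 1⁴ + 10⁴ + 15⁴ + 3⁴ = 1 + 10000 + 50625 + 81 = 60707
60707 = (14,13,2,3)_16 → 14⁴ + 13⁴ + 2⁴ + 3⁴ = 38416 + 28561 + 16 + 81 = 67074
67074 = (1,0,6,0,2)_16 → 1⁴ + 0⁴ + 6⁴ + 0⁴ + 2⁴ = 1 + 0 + 1296 + 0 + 16 = 1313
1313 = (5,2,1)_16 → 5⁴ + 2⁴ + 1⁴ = 625 + 16 + 1 = 642
642 = (2,8,2)_16 → 2⁴ + 8⁴ + 2⁴ = 16 + 4096 + 16 = 4128
4128 = (1,0,2,0)_16 → 1⁴ + 0⁴ + 2⁴ + 0⁴ = 1 + 0 + 16 + 0 = 17
17 = (1,1)_16 → 1⁴ + 1⁴ = 1 + 1 = 2
2 = (2)_16 → 2⁴ = 16
16 = (1,0)_16 → 1⁴ + 0⁴ = 1 + 0 = 1  — reached 1.
That took 11 steps.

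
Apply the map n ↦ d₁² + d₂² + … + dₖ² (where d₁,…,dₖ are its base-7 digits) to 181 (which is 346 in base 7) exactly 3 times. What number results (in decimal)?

45

181 = (3,4,6)_7 → 61
61 = (1,1,5)_7 → 27
27 = (3,6)_7 → 45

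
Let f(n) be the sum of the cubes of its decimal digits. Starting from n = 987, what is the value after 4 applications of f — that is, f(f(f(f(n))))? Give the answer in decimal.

153

987 → 9³ + 8³ + 7³ = 729 + 512 + 343 = 1584
1584 → 1³ + 5³ + 8³ + 4³ = 1 + 125 + 512 + 64 = 702
702 → 7³ + 0³ + 2³ = 343 + 0 + 8 = 351
351 → 3³ + 5³ + 1³ = 27 + 125 + 1 = 153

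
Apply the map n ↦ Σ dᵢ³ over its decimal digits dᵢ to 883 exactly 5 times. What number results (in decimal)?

883 → 8³ + 8³ + 3³ = 512 + 512 + 27 = 1051
1051 → 1³ + 0³ + 5³ + 1³ = 1 + 0 + 125 + 1 = 127
127 → 1³ + 2³ + 7³ = 1 + 8 + 343 = 352
352 → 3³ + 5³ + 2³ = 27 + 125 + 8 = 160
160 → 1³ + 6³ + 0³ = 1 + 216 + 0 = 217

217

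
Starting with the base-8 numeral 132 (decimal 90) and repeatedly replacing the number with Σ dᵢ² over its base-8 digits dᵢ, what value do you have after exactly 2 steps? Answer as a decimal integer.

90 = (1,3,2)_8 → 1² + 3² + 2² = 14
14 = (1,6)_8 → 1² + 6² = 37

37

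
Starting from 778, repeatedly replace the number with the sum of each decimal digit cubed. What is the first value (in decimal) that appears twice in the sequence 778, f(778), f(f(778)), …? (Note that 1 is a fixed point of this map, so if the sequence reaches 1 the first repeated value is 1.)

778 → 7³ + 7³ + 8³ = 343 + 343 + 512 = 1198
1198 → 1³ + 1³ + 9³ + 8³ = 1 + 1 + 729 + 512 = 1243
1243 → 1³ + 2³ + 4³ + 3³ = 1 + 8 + 64 + 27 = 100
100 → 1³ + 0³ + 0³ = 1 + 0 + 0 = 1  — reached the fixed point 1.
1 → 1, so 1 is the first repeated value.

1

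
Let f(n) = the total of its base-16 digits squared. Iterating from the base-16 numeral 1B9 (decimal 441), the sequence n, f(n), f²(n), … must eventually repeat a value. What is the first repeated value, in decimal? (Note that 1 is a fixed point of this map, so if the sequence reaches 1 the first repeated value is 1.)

169

441 = (1,11,9)_16 → 1² + 11² + 9² = 203
203 = (12,11)_16 → 12² + 11² = 265
265 = (1,0,9)_16 → 1² + 0² + 9² = 82
82 = (5,2)_16 → 5² + 2² = 29
29 = (1,13)_16 → 1² + 13² = 170
170 = (10,10)_16 → 10² + 10² = 200
200 = (12,8)_16 → 12² + 8² = 208
208 = (13,0)_16 → 13² + 0² = 169
169 = (10,9)_16 → 10² + 9² = 181
181 = (11,5)_16 → 11² + 5² = 146
146 = (9,2)_16 → 9² + 2² = 85
85 = (5,5)_16 → 5² + 5² = 50
50 = (3,2)_16 → 3² + 2² = 13
13 = (13)_16 → 13² = 169  — 169 already appeared earlier.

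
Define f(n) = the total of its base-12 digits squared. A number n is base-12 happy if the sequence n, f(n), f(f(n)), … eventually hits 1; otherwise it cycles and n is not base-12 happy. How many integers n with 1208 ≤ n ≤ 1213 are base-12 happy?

1

1208: 1208 → 144 → 1  — base-12 happy
1209: 1209 → 161 → 27 → 13 → 2 → 4 → 16 → 17 → 26 → 8 → 64 → 41 → 34 → 104 → 128 → 164 → 66 → 61 → 26  — not base-12 happy
1210: 1210 → 180 → 10 → 100 → 80 → 100  — not base-12 happy
1211: 1211 → 201 → 98 → 68 → 89 → 74 → 40 → 25 → 5 → 25  — not base-12 happy
1212: 1212 → 89 → 74 → 40 → 25 → 5 → 25  — not base-12 happy
1213: 1213 → 90 → 85 → 50 → 20 → 65 → 50  — not base-12 happy
base-12 happy: 1208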